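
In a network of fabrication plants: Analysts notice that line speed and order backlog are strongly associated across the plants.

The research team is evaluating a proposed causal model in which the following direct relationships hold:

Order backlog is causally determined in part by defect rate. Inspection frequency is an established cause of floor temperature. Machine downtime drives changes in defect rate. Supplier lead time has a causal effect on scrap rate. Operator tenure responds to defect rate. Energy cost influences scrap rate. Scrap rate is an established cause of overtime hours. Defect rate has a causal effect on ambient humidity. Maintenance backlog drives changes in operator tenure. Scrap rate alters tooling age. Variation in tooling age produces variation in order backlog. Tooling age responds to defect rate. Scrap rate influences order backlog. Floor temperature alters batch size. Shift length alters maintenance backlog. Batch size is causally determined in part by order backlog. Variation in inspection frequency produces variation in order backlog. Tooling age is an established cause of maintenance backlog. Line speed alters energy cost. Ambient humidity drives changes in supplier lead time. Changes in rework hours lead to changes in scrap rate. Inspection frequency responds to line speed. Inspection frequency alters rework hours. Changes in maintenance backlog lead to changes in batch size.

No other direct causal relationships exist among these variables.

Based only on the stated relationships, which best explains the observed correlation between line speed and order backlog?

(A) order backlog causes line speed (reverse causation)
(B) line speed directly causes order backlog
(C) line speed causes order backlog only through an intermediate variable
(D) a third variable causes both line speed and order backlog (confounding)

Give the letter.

C

Line speed reaches order backlog through line speed → inspection frequency → order backlog — an indirect causal chain with no direct line speed → order backlog link. No variable causes both line speed and order backlog, so confounding is ruled out; the effect is mediated.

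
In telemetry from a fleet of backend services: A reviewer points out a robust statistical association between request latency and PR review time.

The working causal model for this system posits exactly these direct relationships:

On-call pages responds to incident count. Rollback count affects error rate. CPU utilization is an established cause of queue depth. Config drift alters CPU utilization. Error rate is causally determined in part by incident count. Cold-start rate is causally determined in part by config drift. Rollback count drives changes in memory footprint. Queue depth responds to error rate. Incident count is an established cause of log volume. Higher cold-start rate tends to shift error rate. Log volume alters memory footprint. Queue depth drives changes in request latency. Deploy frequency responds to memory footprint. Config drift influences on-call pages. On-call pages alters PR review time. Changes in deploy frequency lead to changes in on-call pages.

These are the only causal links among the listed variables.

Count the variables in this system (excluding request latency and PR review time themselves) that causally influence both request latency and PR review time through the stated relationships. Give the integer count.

3

The common causes are: config drift (to request latency via config drift → CPU utilization → queue depth → request latency; to PR review time via config drift → on-call pages → PR review time); incident count (to request latency via incident count → error rate → queue depth → request latency; to PR review time via incident count → on-call pages → PR review time); rollback count (to request latency via rollback count → error rate → queue depth → request latency; to PR review time via rollback count → memory footprint → deploy frequency → on-call pages → PR review time).
Every other variable lacks a causal path to at least one of request latency and PR review time.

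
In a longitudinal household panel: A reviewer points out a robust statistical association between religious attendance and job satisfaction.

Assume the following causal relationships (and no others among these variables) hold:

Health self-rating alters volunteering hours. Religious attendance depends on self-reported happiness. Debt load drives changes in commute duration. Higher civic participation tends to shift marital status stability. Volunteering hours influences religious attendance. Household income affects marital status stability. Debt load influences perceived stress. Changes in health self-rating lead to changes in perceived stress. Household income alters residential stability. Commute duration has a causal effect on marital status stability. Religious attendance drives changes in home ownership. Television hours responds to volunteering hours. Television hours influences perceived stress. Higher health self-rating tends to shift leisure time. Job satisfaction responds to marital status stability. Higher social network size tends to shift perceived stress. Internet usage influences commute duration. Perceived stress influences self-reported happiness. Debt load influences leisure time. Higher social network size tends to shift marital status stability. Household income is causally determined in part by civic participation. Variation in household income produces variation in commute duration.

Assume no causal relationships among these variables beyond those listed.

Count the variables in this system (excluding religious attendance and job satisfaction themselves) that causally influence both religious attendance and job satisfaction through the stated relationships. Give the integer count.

2

The common causes are: debt load (to religious attendance via debt load → perceived stress → self-reported happiness → religious attendance; to job satisfaction via debt load → commute duration → marital status stability → job satisfaction); social network size (to religious attendance via social network size → perceived stress → self-reported happiness → religious attendance; to job satisfaction via social network size → marital status stability → job satisfaction).
Every other variable lacks a causal path to at least one of religious attendance and job satisfaction.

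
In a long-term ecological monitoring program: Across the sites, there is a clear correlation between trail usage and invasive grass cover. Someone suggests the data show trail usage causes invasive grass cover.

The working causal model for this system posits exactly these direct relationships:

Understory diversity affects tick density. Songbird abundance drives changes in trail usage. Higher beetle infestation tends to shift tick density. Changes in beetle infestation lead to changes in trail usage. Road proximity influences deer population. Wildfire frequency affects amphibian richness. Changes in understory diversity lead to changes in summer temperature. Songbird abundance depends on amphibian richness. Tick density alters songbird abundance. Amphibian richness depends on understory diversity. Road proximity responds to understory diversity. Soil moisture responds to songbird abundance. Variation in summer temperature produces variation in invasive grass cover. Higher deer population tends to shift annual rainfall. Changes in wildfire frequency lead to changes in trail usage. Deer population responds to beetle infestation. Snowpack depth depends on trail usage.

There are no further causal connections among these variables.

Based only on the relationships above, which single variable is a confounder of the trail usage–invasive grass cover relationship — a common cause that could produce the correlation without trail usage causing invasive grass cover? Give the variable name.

Understory diversity has a causal path to trail usage (understory diversity → tick density → songbird abundance → trail usage) and a separate causal path to invasive grass cover (understory diversity → summer temperature → invasive grass cover), so it is a common cause of both.
No stated relationship gives trail usage a causal route to invasive grass cover, so the correlation is explained by the shared upstream cause rather than a direct effect.

understory diversity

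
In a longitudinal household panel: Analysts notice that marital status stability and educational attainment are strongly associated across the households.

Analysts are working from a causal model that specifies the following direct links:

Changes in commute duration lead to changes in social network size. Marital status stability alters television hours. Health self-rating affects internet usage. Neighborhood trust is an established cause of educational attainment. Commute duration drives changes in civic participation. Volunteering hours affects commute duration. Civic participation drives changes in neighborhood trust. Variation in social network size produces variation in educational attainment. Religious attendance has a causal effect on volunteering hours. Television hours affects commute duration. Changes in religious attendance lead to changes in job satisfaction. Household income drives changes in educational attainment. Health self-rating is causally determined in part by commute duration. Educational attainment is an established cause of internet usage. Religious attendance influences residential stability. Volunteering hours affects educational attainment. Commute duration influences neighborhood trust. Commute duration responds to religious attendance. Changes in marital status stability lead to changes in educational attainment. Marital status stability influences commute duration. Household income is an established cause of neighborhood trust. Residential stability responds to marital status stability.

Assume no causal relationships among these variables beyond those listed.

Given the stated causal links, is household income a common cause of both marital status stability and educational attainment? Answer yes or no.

no

Household income has no stated causal path to marital status stability. A confounder must cause both variables, so household income does not qualify.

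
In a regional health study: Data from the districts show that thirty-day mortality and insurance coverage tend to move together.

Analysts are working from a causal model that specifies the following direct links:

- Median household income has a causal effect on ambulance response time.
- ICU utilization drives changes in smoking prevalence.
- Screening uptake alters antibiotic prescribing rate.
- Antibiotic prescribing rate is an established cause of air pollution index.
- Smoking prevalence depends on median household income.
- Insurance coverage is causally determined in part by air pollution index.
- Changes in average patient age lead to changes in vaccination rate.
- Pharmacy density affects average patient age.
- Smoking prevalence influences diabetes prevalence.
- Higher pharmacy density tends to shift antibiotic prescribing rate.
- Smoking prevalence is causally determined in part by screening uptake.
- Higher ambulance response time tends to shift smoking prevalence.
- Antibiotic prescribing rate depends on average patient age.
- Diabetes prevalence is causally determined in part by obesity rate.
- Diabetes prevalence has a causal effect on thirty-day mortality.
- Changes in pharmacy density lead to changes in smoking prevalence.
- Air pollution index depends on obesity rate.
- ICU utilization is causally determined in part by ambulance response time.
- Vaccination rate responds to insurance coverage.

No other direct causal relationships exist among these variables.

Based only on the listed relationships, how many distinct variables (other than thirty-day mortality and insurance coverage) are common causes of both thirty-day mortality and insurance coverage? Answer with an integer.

3

The common causes are: obesity rate (to thirty-day mortality via obesity rate → diabetes prevalence → thirty-day mortality; to insurance coverage via obesity rate → air pollution index → insurance coverage); pharmacy density (to thirty-day mortality via pharmacy density → smoking prevalence → diabetes prevalence → thirty-day mortality; to insurance coverage via pharmacy density → antibiotic prescribing rate → air pollution index → insurance coverage); screening uptake (to thirty-day mortality via screening uptake → smoking prevalence → diabetes prevalence → thirty-day mortality; to insurance coverage via screening uptake → antibiotic prescribing rate → air pollution index → insurance coverage).
Every other variable lacks a causal path to at least one of thirty-day mortality and insurance coverage.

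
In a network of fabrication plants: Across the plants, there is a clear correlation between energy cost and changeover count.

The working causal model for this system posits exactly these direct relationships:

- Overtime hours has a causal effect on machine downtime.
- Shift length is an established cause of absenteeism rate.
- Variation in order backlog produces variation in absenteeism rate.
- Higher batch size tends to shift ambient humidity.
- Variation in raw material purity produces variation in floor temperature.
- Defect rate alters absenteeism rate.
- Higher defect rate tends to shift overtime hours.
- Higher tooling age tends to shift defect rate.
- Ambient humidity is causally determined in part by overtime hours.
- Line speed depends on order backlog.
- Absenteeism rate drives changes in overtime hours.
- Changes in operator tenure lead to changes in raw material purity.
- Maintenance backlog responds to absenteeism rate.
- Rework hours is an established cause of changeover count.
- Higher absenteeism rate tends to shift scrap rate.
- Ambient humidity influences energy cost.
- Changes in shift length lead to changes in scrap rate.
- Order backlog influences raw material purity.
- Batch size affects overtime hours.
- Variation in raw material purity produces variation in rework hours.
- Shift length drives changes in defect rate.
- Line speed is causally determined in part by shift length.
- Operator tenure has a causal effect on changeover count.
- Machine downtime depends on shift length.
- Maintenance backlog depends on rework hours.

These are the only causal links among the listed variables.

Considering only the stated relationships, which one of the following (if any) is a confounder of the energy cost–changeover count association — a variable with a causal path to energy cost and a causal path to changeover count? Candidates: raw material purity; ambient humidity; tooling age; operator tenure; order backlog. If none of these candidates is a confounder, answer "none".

Order backlog causes energy cost (order backlog → absenteeism rate → overtime hours → ambient humidity → energy cost) and also causes changeover count (order backlog → raw material purity → rework hours → changeover count); it is a common cause of both.
Each of the other candidates lacks a causal path to at least one of energy cost and changeover count, so they do not confound the relationship.

order backlog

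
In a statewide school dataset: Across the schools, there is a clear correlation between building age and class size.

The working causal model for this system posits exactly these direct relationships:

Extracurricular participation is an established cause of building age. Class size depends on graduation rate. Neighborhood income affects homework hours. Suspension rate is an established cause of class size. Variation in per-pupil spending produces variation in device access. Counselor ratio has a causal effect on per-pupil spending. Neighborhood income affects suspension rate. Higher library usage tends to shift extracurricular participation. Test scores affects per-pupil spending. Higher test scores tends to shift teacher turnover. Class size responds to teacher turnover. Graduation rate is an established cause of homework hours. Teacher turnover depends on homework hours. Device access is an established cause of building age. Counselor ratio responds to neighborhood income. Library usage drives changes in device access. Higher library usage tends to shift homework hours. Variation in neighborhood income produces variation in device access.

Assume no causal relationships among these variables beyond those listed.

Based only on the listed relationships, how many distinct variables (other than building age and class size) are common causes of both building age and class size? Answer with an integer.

The common causes are: library usage (to building age via library usage → device access → building age; to class size via library usage → homework hours → teacher turnover → class size); neighborhood income (to building age via neighborhood income → device access → building age; to class size via neighborhood income → suspension rate → class size); test scores (to building age via test scores → per-pupil spending → device access → building age; to class size via test scores → teacher turnover → class size).
Every other variable lacks a causal path to at least one of building age and class size.

3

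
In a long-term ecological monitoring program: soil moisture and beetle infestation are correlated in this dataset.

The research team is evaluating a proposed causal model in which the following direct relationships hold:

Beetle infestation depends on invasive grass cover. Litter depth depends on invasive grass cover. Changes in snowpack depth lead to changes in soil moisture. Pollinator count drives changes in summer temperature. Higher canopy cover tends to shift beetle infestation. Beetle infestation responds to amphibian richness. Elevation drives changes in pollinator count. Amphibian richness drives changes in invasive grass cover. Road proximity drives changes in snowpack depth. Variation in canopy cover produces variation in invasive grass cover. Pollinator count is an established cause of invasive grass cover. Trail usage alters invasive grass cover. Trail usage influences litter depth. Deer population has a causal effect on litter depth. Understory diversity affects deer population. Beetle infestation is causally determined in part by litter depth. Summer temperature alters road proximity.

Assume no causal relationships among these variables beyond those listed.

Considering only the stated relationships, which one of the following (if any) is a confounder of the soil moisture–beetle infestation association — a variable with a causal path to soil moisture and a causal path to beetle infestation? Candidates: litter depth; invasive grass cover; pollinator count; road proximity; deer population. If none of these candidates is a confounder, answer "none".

Pollinator count causes soil moisture (pollinator count → summer temperature → road proximity → snowpack depth → soil moisture) and also causes beetle infestation (pollinator count → invasive grass cover → beetle infestation); it is a common cause of both.
Each of the other candidates lacks a causal path to at least one of soil moisture and beetle infestation, so they do not confound the relationship.

pollinator count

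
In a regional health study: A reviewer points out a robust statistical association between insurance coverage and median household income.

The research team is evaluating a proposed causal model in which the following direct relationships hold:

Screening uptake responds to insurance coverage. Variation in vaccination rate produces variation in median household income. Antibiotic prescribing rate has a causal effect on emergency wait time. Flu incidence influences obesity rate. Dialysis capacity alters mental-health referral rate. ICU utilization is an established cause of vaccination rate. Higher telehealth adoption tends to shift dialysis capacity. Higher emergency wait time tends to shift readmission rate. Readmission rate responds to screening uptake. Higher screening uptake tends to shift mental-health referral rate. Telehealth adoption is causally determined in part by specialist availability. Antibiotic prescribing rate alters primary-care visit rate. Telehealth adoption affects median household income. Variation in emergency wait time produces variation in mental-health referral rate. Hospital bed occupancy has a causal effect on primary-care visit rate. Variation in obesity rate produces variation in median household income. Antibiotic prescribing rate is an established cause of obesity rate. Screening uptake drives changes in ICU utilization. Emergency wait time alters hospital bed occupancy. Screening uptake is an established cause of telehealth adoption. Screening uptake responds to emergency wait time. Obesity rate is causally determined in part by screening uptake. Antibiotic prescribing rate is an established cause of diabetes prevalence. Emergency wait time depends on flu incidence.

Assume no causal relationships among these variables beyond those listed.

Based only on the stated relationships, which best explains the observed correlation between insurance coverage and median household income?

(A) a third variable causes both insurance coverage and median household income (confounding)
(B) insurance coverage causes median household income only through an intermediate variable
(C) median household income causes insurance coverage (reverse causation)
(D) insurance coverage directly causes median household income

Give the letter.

Insurance coverage reaches median household income through insurance coverage → screening uptake → obesity rate → median household income — an indirect causal chain with no direct insurance coverage → median household income link. No variable causes both insurance coverage and median household income, so confounding is ruled out; the effect is mediated.

B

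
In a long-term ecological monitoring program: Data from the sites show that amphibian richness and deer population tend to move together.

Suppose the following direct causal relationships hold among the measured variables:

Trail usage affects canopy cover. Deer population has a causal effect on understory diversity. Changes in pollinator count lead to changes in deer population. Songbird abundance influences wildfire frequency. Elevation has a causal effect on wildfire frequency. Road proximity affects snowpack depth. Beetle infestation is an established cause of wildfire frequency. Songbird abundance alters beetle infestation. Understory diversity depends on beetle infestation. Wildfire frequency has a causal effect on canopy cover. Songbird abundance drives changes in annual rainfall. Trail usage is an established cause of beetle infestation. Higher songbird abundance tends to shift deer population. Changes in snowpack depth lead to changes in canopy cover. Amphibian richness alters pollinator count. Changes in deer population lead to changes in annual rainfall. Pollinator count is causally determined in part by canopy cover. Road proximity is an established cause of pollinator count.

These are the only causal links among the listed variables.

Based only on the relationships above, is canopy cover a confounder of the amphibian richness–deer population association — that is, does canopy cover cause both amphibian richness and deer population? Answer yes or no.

Canopy cover has no stated causal path to amphibian richness. A confounder must cause both variables, so canopy cover does not qualify.

no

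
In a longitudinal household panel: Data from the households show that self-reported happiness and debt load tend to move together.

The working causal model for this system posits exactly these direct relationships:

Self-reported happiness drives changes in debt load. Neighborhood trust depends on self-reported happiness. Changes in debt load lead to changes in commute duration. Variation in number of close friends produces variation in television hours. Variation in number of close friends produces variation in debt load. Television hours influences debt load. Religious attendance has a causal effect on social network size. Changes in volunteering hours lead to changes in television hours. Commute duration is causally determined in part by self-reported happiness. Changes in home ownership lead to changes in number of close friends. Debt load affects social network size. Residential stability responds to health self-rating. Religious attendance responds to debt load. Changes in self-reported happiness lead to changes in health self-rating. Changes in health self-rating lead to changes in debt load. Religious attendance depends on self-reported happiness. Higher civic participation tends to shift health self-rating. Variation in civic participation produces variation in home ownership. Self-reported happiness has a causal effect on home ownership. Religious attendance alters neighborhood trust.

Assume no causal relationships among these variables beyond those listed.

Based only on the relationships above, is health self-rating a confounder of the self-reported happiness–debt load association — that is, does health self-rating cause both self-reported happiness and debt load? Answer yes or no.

no

Health self-rating has no stated causal path to self-reported happiness. A confounder must cause both variables, so health self-rating does not qualify.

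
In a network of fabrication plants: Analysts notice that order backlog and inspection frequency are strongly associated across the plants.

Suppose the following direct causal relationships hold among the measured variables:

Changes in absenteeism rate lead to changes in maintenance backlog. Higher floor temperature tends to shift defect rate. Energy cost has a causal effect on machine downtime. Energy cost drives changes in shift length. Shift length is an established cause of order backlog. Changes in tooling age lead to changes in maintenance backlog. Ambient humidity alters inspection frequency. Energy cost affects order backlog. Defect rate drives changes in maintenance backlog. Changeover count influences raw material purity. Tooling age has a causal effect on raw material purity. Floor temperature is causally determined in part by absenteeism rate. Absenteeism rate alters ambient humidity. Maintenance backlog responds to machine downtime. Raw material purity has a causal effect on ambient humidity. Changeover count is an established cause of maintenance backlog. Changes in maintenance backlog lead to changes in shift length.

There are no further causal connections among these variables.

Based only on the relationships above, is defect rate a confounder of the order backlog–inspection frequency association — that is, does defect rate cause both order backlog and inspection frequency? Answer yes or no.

no

Defect rate has no stated causal path to inspection frequency. A confounder must cause both variables, so defect rate does not qualify.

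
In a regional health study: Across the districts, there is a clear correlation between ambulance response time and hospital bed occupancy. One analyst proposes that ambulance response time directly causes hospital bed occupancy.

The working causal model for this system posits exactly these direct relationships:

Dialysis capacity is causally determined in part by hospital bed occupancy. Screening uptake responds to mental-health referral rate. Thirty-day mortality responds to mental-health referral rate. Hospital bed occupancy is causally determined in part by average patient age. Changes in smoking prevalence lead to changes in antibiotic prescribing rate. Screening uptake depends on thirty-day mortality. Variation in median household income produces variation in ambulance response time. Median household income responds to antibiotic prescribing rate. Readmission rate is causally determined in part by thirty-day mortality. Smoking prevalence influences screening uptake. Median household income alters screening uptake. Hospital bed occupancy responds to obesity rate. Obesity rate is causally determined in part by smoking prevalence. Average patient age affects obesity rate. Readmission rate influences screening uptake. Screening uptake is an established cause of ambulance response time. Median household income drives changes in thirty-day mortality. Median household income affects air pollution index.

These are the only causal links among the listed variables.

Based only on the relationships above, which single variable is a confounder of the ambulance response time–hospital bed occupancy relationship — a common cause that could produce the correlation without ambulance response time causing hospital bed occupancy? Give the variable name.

smoking prevalence

Smoking prevalence has a causal path to ambulance response time (smoking prevalence → screening uptake → ambulance response time) and a separate causal path to hospital bed occupancy (smoking prevalence → obesity rate → hospital bed occupancy), so it is a common cause of both.
No stated relationship gives ambulance response time a causal route to hospital bed occupancy, so the correlation is explained by the shared upstream cause rather than a direct effect.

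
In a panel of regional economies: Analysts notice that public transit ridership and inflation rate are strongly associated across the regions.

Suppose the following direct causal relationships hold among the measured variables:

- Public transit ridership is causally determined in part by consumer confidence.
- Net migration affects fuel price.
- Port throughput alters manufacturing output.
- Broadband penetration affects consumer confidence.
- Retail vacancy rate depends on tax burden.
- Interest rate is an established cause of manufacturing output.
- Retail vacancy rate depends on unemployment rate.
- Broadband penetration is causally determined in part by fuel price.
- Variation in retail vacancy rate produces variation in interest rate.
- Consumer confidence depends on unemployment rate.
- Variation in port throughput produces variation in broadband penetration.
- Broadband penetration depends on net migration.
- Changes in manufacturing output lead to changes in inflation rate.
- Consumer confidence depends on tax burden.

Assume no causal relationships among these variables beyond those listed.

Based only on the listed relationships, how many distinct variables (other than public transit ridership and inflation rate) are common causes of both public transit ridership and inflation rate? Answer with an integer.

3

The common causes are: port throughput (to public transit ridership via port throughput → broadband penetration → consumer confidence → public transit ridership; to inflation rate via port throughput → manufacturing output → inflation rate); tax burden (to public transit ridership via tax burden → consumer confidence → public transit ridership; to inflation rate via tax burden → retail vacancy rate → interest rate → manufacturing output → inflation rate); unemployment rate (to public transit ridership via unemployment rate → consumer confidence → public transit ridership; to inflation rate via unemployment rate → retail vacancy rate → interest rate → manufacturing output → inflation rate).
Every other variable lacks a causal path to at least one of public transit ridership and inflation rate.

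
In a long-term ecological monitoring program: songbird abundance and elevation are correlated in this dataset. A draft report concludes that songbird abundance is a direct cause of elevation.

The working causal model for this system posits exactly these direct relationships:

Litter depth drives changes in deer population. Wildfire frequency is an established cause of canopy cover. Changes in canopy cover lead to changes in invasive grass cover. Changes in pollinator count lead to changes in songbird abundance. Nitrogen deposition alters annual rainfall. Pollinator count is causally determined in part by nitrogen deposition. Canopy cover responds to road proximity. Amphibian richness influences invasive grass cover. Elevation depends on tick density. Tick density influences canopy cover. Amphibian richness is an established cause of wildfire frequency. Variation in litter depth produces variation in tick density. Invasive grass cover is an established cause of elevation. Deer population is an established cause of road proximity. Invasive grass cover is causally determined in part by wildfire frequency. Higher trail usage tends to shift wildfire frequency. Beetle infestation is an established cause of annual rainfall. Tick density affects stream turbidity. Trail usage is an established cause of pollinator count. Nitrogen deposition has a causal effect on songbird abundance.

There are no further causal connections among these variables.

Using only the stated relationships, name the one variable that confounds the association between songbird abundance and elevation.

trail usage

Trail usage has a causal path to songbird abundance (trail usage → pollinator count → songbird abundance) and a separate causal path to elevation (trail usage → wildfire frequency → invasive grass cover → elevation), so it is a common cause of both.
No stated relationship gives songbird abundance a causal route to elevation, so the correlation is explained by the shared upstream cause rather than a direct effect.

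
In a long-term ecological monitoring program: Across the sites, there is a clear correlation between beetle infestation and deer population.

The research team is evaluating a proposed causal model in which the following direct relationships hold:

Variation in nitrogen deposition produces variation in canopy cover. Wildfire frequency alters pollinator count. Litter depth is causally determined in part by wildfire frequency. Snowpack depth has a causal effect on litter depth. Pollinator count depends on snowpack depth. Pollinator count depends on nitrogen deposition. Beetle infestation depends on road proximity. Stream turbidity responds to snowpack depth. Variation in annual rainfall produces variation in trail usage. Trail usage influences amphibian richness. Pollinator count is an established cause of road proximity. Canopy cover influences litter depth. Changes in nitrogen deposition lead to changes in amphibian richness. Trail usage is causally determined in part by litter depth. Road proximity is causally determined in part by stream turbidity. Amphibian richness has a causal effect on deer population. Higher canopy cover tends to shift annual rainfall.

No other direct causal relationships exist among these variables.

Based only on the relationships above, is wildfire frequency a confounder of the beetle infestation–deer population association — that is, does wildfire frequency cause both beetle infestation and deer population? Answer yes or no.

yes

Wildfire frequency has a causal path to beetle infestation (wildfire frequency → pollinator count → road proximity → beetle infestation) and to deer population (wildfire frequency → litter depth → trail usage → amphibian richness → deer population), so it is a common cause of both — a confounder.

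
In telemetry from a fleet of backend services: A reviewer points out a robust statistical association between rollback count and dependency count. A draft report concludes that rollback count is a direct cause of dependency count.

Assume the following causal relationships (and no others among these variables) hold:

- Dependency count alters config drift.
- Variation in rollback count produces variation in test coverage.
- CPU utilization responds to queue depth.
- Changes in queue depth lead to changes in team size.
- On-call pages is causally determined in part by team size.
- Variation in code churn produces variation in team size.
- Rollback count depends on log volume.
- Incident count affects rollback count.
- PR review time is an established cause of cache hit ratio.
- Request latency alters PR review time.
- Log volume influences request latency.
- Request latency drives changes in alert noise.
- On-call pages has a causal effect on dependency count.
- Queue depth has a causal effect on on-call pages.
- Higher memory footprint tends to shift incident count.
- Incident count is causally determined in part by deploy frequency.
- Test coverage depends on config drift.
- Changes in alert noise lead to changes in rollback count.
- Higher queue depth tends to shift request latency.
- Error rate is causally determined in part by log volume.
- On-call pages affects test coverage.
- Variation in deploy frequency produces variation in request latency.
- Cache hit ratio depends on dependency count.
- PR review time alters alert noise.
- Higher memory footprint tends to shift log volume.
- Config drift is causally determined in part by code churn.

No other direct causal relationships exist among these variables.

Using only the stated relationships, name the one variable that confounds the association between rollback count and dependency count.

queue depth

Queue depth has a causal path to rollback count (queue depth → request latency → alert noise → rollback count) and a separate causal path to dependency count (queue depth → on-call pages → dependency count), so it is a common cause of both.
No stated relationship gives rollback count a causal route to dependency count, so the correlation is explained by the shared upstream cause rather than a direct effect.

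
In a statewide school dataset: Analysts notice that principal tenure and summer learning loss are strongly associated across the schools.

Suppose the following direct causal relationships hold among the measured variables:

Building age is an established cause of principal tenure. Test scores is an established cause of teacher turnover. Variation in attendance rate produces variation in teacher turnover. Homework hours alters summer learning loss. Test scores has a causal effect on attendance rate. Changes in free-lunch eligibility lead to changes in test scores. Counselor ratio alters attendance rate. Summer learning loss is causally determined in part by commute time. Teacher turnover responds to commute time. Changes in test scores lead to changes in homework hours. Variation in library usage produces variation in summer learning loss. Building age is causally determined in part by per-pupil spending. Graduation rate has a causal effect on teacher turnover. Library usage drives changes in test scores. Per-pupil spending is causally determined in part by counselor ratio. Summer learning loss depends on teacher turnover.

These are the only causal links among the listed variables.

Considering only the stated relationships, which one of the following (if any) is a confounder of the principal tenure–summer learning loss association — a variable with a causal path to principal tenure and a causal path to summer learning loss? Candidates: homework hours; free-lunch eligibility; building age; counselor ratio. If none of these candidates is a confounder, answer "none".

counselor ratio

Counselor ratio causes principal tenure (counselor ratio → per-pupil spending → building age → principal tenure) and also causes summer learning loss (counselor ratio → attendance rate → teacher turnover → summer learning loss); it is a common cause of both.
Each of the other candidates lacks a causal path to at least one of principal tenure and summer learning loss, so they do not confound the relationship.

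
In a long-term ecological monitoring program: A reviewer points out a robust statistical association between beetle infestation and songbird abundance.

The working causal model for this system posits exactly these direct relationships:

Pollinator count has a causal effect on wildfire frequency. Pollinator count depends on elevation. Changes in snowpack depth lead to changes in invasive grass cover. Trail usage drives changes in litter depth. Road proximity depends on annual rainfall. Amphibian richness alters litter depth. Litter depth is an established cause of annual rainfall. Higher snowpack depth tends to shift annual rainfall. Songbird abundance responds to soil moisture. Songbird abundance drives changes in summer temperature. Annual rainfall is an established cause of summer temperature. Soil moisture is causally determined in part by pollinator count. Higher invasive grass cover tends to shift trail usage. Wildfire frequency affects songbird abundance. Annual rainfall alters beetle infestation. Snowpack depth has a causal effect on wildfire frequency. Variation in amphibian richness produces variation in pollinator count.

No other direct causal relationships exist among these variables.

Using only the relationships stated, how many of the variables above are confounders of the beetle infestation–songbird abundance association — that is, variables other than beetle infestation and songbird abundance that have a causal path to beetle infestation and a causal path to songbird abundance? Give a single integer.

2

The common causes are: amphibian richness (to beetle infestation via amphibian richness → litter depth → annual rainfall → beetle infestation; to songbird abundance via amphibian richness → pollinator count → wildfire frequency → songbird abundance); snowpack depth (to beetle infestation via snowpack depth → annual rainfall → beetle infestation; to songbird abundance via snowpack depth → wildfire frequency → songbird abundance).
Every other variable lacks a causal path to at least one of beetle infestation and songbird abundance.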